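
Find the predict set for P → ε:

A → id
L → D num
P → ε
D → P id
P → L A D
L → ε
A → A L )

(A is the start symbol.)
{ 'id' }

PREDICT(P → ε) = (FIRST(RHS) \ {ε}) ∪ (FOLLOW(P) if ε ∈ FIRST(RHS), i.e. RHS ⇒* ε)
The right-hand side is ε (FIRST(ε) = { ε }), so the predict set is FOLLOW(P) = { 'id' }
PREDICT(P → ε) = { 'id' }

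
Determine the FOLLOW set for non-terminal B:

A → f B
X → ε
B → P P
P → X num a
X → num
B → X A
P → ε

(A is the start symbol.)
{ $ }

To compute FOLLOW(B), find every occurrence of B on a right-hand side N → α B β: add FIRST(β) \ {ε}, and if β is empty or nullable also add FOLLOW(N). Iterate to a fixed point.

In A → f B: B is at the end, add FOLLOW(A)

The FOLLOW sets referred to above (computed the same way, to a fixed point):
  FOLLOW(A) = { $ }

Taking the union: FOLLOW(B) = { $ }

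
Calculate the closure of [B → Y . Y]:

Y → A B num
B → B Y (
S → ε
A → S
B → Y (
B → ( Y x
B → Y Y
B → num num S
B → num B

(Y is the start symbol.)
{ [A → . S], [B → Y . Y], [S → .], [Y → . A B num] }

To compute CLOSURE, for each item [A → α.Bβ] where B is a non-terminal, add [B → .γ] for all productions B → γ; repeat for the newly added items until nothing changes.

Start with: [B → Y . Y]
  [B → Y . Y] has the dot before Y: add [Y → . A B num]
  [Y → . A B num] has the dot before A: add [A → . S]
  [A → . S] has the dot before S: add [S → .]
No further items can be added.

CLOSURE = { [A → . S], [B → Y . Y], [S → .], [Y → . A B num] }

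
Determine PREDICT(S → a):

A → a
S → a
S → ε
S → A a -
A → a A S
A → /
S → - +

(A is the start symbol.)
PREDICT(S → a) = (FIRST(RHS) \ {ε}) ∪ (FOLLOW(S) if ε ∈ FIRST(RHS), i.e. RHS ⇒* ε)
FIRST(a) = { 'a' }
ε ∉ FIRST(a), so FOLLOW(S) is not added.
PREDICT(S → a) = { 'a' }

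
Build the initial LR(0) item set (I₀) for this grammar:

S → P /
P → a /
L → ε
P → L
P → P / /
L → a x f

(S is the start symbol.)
First, augment the grammar with S' → S
I₀ = CLOSURE({ [S' → . S] }):
  [S' → . S] has the dot before S: add [S → . P /]
  [S → . P /] has the dot before P: add [P → . a /], [P → . L], [P → . P / /]
  [P → . L] has the dot before L: add [L → .], [L → . a x f]
No further items can be added.

I₀ = { [L → . a x f], [L → .], [P → . L], [P → . P / /], [P → . a /], [S → . P /], [S' → . S] }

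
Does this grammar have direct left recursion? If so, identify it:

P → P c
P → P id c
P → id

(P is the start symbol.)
Yes, P is left-recursive

Direct left recursion occurs when N → N α for some non-terminal N (the right-hand side begins with the left-hand side itself).

P → P c: LEFT RECURSIVE (starts with P)
P → P id c: LEFT RECURSIVE (starts with P)
P → id: starts with id

The grammar has direct left recursion on: P.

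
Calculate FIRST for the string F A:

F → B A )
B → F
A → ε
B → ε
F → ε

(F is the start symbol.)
{ ')', ε }

FIRST sets of the non-terminals involved (from the grammar, by fixed-point iteration):
  FIRST(F) = { ')', ε }
  FIRST(A) = { ε }

To compute FIRST(F A), process the symbols left to right:
Symbol F is a non-terminal. Add FIRST(F) \ {ε} = { ')' }
F is nullable (ε ∈ FIRST(F)), continue to the next symbol.
Symbol A is a non-terminal. Add FIRST(A) \ {ε} = { }
A is nullable (ε ∈ FIRST(A)), continue to the next symbol.
All symbols are nullable, so ε is in the result.
FIRST(F A) = { ')', ε }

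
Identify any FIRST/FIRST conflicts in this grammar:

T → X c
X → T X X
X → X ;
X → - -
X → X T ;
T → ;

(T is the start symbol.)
Yes. T → X c / T → ';' on { ';' }; X → T X X / X → X ';' on { '-', ';' }; X → T X X / X → '-' '-' on { '-' }; X → T X X / X → X T ';' on { '-', ';' }; X → X ';' / X → '-' '-' on { '-' }; X → X ';' / X → X T ';' on { '-', ';' }; X → '-' '-' / X → X T ';' on { '-' }

A FIRST/FIRST conflict occurs when two productions N → α and N → β for the same non-terminal have FIRST(α) ∩ FIRST(β) ≠ ∅ (with ε ∈ FIRST of a nullable right-hand side, so two nullable alternatives also conflict).

FIRST sets of the non-terminals at (or reachable through a nullable prefix from) the front of some alternative:
  FIRST(X) = { '-', ';' }
  FIRST(T) = { '-', ';' }

Productions for T:
  T → X c: FIRST = { '-', ';' }
  T → ;: FIRST = { ';' }
Productions for X:
  X → T X X: FIRST = { '-', ';' }
  X → X ;: FIRST = { '-', ';' }
  X → - -: FIRST = { '-' }
  X → X T ;: FIRST = { '-', ';' }

Conflict for T: T → X c and T → ;
  Overlap: { ';' }
Conflict for X: X → T X X and X → X ;
  Overlap: { '-', ';' }
Conflict for X: X → T X X and X → - -
  Overlap: { '-' }
Conflict for X: X → T X X and X → X T ;
  Overlap: { '-', ';' }
Conflict for X: X → X ; and X → - -
  Overlap: { '-' }
Conflict for X: X → X ; and X → X T ;
  Overlap: { '-', ';' }
Conflict for X: X → - - and X → X T ;
  Overlap: { '-' }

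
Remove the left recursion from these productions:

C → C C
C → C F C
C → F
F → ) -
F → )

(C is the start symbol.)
C is directly left-recursive. The standard transformation for
  A → A α₁ | ... | A α_m | β₁ | ... | β_n
is
  A  → β₁ A' | ... | β_n A'
  A' → α₁ A' | ... | α_m A' | ε

C → F becomes C → F C'
C → C C becomes C' → C C'
C → C F C becomes C' → F C C'
Add C' → ε

Productions for other non-terminals are unchanged:
  F → ) -
  F → )

Resulting grammar:
C → F C'
C' → C C'
C' → F C C'
C' → ε
F → ) -
F → )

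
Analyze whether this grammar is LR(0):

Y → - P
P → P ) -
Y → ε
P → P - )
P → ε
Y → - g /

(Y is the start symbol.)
Augment with Y' → Y and build the canonical LR(0) collection (I0 = CLOSURE({[Y' → . Y]}), then GOTO on every symbol after a dot until no new states appear). It has 10 states:
  I0: { [Y → . - P], [Y → . - g /], [Y → .], [Y' → . Y] }  — shift, reduce
  I1: { [P → . P ) -], [P → . P - )], [P → .], [Y → - . P], [Y → - . g /] }  — shift, reduce
  I2: { [Y' → Y .] }  — accept
  I3: { [P → P . ) -], [P → P . - )], [Y → - P .] }  — shift, reduce
  I4: { [Y → - g . /] }  — shift
  I5: { [Y → - g / .] }  — reduce
  I6: { [P → P ) . -] }  — shift
  I7: { [P → P - . )] }  — shift
  I8: { [P → P - ) .] }  — reduce
  I9: { [P → P ) - .] }  — reduce

Conflict in state I0:
  Shift-reduce conflict between [Y → .] and [Y → . - P]
So the grammar is NOT LR(0).

Answer: No. Shift-reduce conflict between [Y → .] and [Y → . - P]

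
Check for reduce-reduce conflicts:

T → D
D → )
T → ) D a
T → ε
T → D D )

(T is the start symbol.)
No reduce-reduce conflicts

Augment with T' → T and build the canonical LR(0) collection (I0 = CLOSURE({[T' → . T]}), then GOTO on every symbol after a dot until no new states appear). It has 9 states:
  I0: { [D → . )], [T → . ) D a], [T → . D D )], [T → . D], [T → .], [T' → . T] }  — shift, reduce
  I1: { [D → ) .], [D → . )], [T → ) . D a] }  — shift, reduce
  I2: { [D → . )], [T → D . D )], [T → D .] }  — shift, reduce
  I3: { [T' → T .] }  — accept
  I4: { [D → ) .] }  — reduce
  I5: { [T → D D . )] }  — shift
  I6: { [T → D D ) .] }  — reduce
  I7: { [T → ) D . a] }  — shift
  I8: { [T → ) D a .] }  — reduce

No state contains more than one complete item.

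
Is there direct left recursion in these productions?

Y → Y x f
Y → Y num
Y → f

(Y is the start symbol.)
Yes, Y is left-recursive

Direct left recursion occurs when N → N α for some non-terminal N (the right-hand side begins with the left-hand side itself).

Y → Y x f: LEFT RECURSIVE (starts with Y)
Y → Y num: LEFT RECURSIVE (starts with Y)
Y → f: starts with f

The grammar has direct left recursion on: Y.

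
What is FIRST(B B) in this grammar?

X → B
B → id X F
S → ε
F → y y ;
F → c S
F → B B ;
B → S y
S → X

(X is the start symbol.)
FIRST sets of the non-terminals involved (from the grammar, by fixed-point iteration):
  FIRST(B) = { 'id', 'y' }

To compute FIRST(B B), process the symbols left to right:
Symbol B is a non-terminal. Add FIRST(B) \ {ε} = { 'id', 'y' }
B is not nullable (ε ∉ FIRST(B)), so stop here.
FIRST(B B) = { 'id', 'y' }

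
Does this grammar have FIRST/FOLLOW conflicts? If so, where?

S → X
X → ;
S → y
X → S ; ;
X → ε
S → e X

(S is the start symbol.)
Yes. X → ';' with FOLLOW(X) on { ';' }; X → S ';' ';' with FOLLOW(X) on { ';' }

Nullable non-terminals: S, X.
FIRST sets used below: FIRST(X) = { ';', 'e', 'y', ε }, FIRST(S) = { ';', 'e', 'y', ε }

S: nullable alternative(s) S → X; FOLLOW(S) = { $, ';' }
  S → X: FIRST \ {ε} = { ';', 'e', 'y' } — this is the only nullable alternative, skip
  S → y: FIRST \ {ε} = { 'y' } — disjoint from FOLLOW(S)
  S → e X: FIRST \ {ε} = { 'e' } — disjoint from FOLLOW(S)

X: nullable alternative(s) X → ε; FOLLOW(X) = { $, ';' }
  X → ;: FIRST \ {ε} = { ';' } — overlaps FOLLOW(X) on { ';' }: CONFLICT
  X → S ; ;: FIRST \ {ε} = { ';', 'e', 'y' } — overlaps FOLLOW(X) on { ';' }: CONFLICT
  X → ε: FIRST \ {ε} = { } — this is the only nullable alternative, skip

So the grammar has 2 FIRST/FOLLOW conflicts (marked CONFLICT above).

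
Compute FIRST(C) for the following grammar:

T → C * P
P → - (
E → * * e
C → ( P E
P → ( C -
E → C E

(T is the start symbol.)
To compute FIRST(C), examine every production with C on the left-hand side, reading each right-hand side left to right until a non-nullable symbol is reached.

From C → ( P E:
  - '(' is a terminal: add '(' and stop

Collecting: FIRST(C) = { '(' }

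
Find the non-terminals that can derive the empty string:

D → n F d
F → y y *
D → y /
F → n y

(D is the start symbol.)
A non-terminal is nullable if it can derive ε (the empty string): either it has an ε-production, or it has a production whose right-hand side consists entirely of nullable non-terminals.

There are no ε-productions, so no non-terminal can derive ε.
No non-terminals are nullable.

Answer: None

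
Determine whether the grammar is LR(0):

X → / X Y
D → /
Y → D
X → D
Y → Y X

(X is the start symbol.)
No. Shift-reduce conflict between [D → / .] and [D → . /]

A grammar is LR(0) if no state in the canonical LR(0) collection has:
  - both a shift item (dot before a terminal) and a complete item (shift-reduce conflict), or
  - two or more complete items (reduce-reduce conflict; the accept item [X' → X .] counts as a complete item here).

Augment with X' → X and build the canonical LR(0) collection (I0 = CLOSURE({[X' → . X]}), then GOTO on every symbol after a dot until no new states appear). It has 9 states:
  I0: { [D → . /], [X → . / X Y], [X → . D], [X' → . X] }  — shift
  I1: { [D → . /], [D → / .], [X → . / X Y], [X → . D], [X → / . X Y] }  — shift, reduce
  I2: { [X → D .] }  — reduce
  I3: { [X' → X .] }  — accept
  I4: { [D → . /], [X → / X . Y], [Y → . D], [Y → . Y X] }  — shift
  I5: { [D → / .] }  — reduce
  I6: { [Y → D .] }  — reduce
  I7: { [D → . /], [X → . / X Y], [X → . D], [X → / X Y .], [Y → Y . X] }  — shift, reduce
  I8: { [Y → Y X .] }  — reduce

Conflict in state I1:
  Shift-reduce conflict between [D → / .] and [D → . /]
So the grammar is NOT LR(0).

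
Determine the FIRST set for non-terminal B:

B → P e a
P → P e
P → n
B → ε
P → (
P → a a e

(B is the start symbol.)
FIRST sets of the other non-terminals involved (by the same procedure, iterated to a fixed point):
  FIRST(P) = { '(', 'a', 'n' }

From B → P e a:
  - P is a non-terminal: add FIRST(P) \ {ε} = { '(', 'a', 'n' }
    P is not nullable, so stop
From B → ε:
  - ε-production, so ε ∈ FIRST(B)

Collecting: FIRST(B) = { '(', 'a', 'n', ε }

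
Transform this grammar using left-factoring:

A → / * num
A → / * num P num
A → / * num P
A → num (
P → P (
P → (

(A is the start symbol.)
Left-factoring transforms A → αβ₁ | αβ₂ into A → αA' and A' → β₁ | β₂
(α is the longest common prefix among the alternatives). Repeat until
no nonterminal has two alternatives with a common prefix.

Round 1: A has alternatives sharing prefix '/ * num'. Introduce A': A → / * num A'
  Add: A' → ε
  Add: A' → P num
  Add: A' → P

Round 2: A' has alternatives sharing prefix 'P'. Introduce A'': A' → P A''
  Add: A'' → num
  Add: A'' → ε

No remaining common prefixes — done.

Resulting grammar:
A → / * num A'
A' → ε
A' → P A''
A'' → num
A'' → ε
A → num (
P → P (
P → (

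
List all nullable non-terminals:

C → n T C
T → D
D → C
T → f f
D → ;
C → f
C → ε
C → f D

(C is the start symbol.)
A non-terminal is nullable if it can derive ε (the empty string): either it has an ε-production, or it has a production whose right-hand side consists entirely of nullable non-terminals.

ε-productions: C → ε
So C is immediately nullable.
D → C: every symbol on the right is nullable, so D is nullable too.
T → D: every symbol on the right is nullable, so T is nullable too.
Every non-terminal is now nullable.
Nullable = { 'C', 'D', 'T' }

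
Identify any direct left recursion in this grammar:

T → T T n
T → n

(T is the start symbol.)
T → T T n: LEFT RECURSIVE (starts with T)
T → n: starts with n

The grammar has direct left recursion on: T.

Answer: Yes, T is left-recursive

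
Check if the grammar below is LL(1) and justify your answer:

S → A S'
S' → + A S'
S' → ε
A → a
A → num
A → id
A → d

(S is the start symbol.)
Relevant sets:
  FOLLOW(S') = { $ }

For S':
  PREDICT(S' → '+' A S') = { '+' }
  PREDICT(S' → ε) = { $ }
For A:
  PREDICT(A → a) = { 'a' }
  PREDICT(A → num) = { 'num' }
  PREDICT(A → id) = { 'id' }
  PREDICT(A → d) = { 'd' }
S has a single production, so nothing to check there.

All predict sets are disjoint. The grammar IS LL(1).

Answer: Yes, the grammar is LL(1).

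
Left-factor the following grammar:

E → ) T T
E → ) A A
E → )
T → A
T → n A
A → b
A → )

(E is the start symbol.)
E → ) E'
E' → T T
E' → A A
E' → ε
T → A
T → n A
A → b
A → )

Left-factoring transforms A → αβ₁ | αβ₂ into A → αA' and A' → β₁ | β₂
(α is the longest common prefix among the alternatives). Repeat until
no nonterminal has two alternatives with a common prefix.

Round 1: E has alternatives sharing prefix ')'. Introduce E': E → ) E'
  Add: E' → T T
  Add: E' → A A
  Add: E' → ε

No remaining common prefixes — done.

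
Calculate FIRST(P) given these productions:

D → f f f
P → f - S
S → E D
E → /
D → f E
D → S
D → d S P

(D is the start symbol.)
{ 'f' }

To compute FIRST(P), examine every production with P on the left-hand side, reading each right-hand side left to right until a non-nullable symbol is reached.

From P → f - S:
  - f is a terminal: add 'f' and stop

Collecting: FIRST(P) = { 'f' }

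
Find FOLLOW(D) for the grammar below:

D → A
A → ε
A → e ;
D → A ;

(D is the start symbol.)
To compute FOLLOW(D), find every occurrence of D on a right-hand side N → α D β: add FIRST(β) \ {ε}, and if β is empty or nullable also add FOLLOW(N). Iterate to a fixed point.

D is the start symbol, so $ ∈ FOLLOW(D).
D does not occur on any right-hand side.

Taking the union: FOLLOW(D) = { $ }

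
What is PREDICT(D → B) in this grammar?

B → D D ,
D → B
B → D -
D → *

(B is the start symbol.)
PREDICT(D → B) = (FIRST(RHS) \ {ε}) ∪ (FOLLOW(D) if ε ∈ FIRST(RHS), i.e. RHS ⇒* ε)
FIRST(B) = { '*' }
FIRST(B) = { '*' }
ε ∉ FIRST(B), so FOLLOW(D) is not added.
PREDICT(D → B) = { '*' }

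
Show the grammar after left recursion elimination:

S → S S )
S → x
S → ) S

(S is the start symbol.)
S → x S'
S → ) S S'
S' → S ) S'
S' → ε

S is directly left-recursive. The standard transformation for
  A → A α₁ | ... | A α_m | β₁ | ... | β_n
is
  A  → β₁ A' | ... | β_n A'
  A' → α₁ A' | ... | α_m A' | ε

S → x becomes S → x S'
S → ) S becomes S → ) S S'
S → S S ) becomes S' → S ) S'
Add S' → ε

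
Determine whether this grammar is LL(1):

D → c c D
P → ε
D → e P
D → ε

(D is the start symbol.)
Relevant sets:
  FOLLOW(D) = { $ }

For D:
  PREDICT(D → c c D) = { 'c' }
  PREDICT(D → e P) = { 'e' }
  PREDICT(D → ε) = { $ }
P has a single production, so nothing to check there.

All predict sets are disjoint. The grammar IS LL(1).

Answer: Yes, the grammar is LL(1).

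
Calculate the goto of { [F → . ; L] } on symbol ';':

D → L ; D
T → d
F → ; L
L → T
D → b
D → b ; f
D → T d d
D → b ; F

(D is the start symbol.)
{ [F → ; . L], [L → . T], [T → . d] }

GOTO(I, ';') = CLOSURE({ [A → αX.β] : [A → α.Xβ] ∈ I, X = ';' })

Items with dot before ';', with the dot advanced:
  [F → . ; L] → [F → ; . L]
Closure of the advanced items:
  [F → ; . L] has the dot before L: add [L → . T]
  [L → . T] has the dot before T: add [T → . d]

GOTO = { [F → ; . L], [L → . T], [T → . d] }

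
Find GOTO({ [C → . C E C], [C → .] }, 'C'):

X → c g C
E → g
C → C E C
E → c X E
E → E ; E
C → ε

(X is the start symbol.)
{ [C → C . E C], [E → . E ; E], [E → . c X E], [E → . g] }

GOTO(I, 'C') = CLOSURE({ [A → αX.β] : [A → α.Xβ] ∈ I, X = 'C' })

Items with dot before 'C', with the dot advanced:
  [C → . C E C] → [C → C . E C]
Closure of the advanced items:
  [C → C . E C] has the dot before E: add [E → . g], [E → . c X E], [E → . E ; E]

GOTO = { [C → C . E C], [E → . E ; E], [E → . c X E], [E → . g] }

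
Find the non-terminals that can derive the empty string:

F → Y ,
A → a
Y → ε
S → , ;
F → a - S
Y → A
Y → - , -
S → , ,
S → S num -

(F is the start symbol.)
{ 'Y' }

A non-terminal is nullable if it can derive ε (the empty string): either it has an ε-production, or it has a production whose right-hand side consists entirely of nullable non-terminals.

ε-productions: Y → ε
So Y is immediately nullable.
No further non-terminal can be added: every production for the remaining non-terminals contains a terminal or a non-nullable non-terminal.
Nullable = { 'Y' }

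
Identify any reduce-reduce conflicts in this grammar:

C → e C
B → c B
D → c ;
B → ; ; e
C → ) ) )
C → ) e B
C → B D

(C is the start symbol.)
A reduce-reduce conflict occurs when an LR(0) state has two complete items [A → α .] and [B → β .] — both call for a reduction, and with no lookahead the parser cannot choose between them.

Augment with C' → C and build the canonical LR(0) collection (I0 = CLOSURE({[C' → . C]}), then GOTO on every symbol after a dot until no new states appear). It has 18 states:
  I0: { [B → . ; ; e], [B → . c B], [C → . ) ) )], [C → . ) e B], [C → . B D], [C → . e C], [C' → . C] }  — shift
  I1: { [C → ) . ) )], [C → ) . e B] }  — shift
  I2: { [B → ; . ; e] }  — shift
  I3: { [C → B . D], [D → . c ;] }  — shift
  I4: { [C' → C .] }  — accept
  I5: { [B → . ; ; e], [B → . c B], [B → c . B] }  — shift
  I6: { [B → . ; ; e], [B → . c B], [C → . ) ) )], [C → . ) e B], [C → . B D], [C → . e C], [C → e . C] }  — shift
  I7: { [C → e C .] }  — reduce
  I8: { [B → c B .] }  — reduce
  I9: { [C → B D .] }  — reduce
  I10: { [D → c . ;] }  — shift
  I11: { [D → c ; .] }  — reduce
  I12: { [B → ; ; . e] }  — shift
  I13: { [B → ; ; e .] }  — reduce
  I14: { [C → ) ) . )] }  — shift
  I15: { [B → . ; ; e], [B → . c B], [C → ) e . B] }  — shift
  I16: { [C → ) e B .] }  — reduce
  I17: { [C → ) ) ) .] }  — reduce

No state contains more than one complete item.

Answer: No reduce-reduce conflicts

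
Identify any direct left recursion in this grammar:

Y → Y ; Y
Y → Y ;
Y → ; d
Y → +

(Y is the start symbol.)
Direct left recursion occurs when N → N α for some non-terminal N (the right-hand side begins with the left-hand side itself).

Y → Y ; Y: LEFT RECURSIVE (starts with Y)
Y → Y ;: LEFT RECURSIVE (starts with Y)
Y → ; d: starts with ';'
Y → +: starts with '+'

The grammar has direct left recursion on: Y.

Answer: Yes, Y is left-recursive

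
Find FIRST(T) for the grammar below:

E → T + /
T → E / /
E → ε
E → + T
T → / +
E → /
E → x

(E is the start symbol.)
{ '+', '/', 'x' }

To compute FIRST(T), examine every production with T on the left-hand side, reading each right-hand side left to right until a non-nullable symbol is reached.

FIRST sets of the other non-terminals involved (by the same procedure, iterated to a fixed point):
  FIRST(E) = { '+', '/', 'x', ε }

From T → E / /:
  - E is a non-terminal: add FIRST(E) \ {ε} = { '+', '/', 'x' }
    E is nullable, so continue to the next symbol
  - '/' is a terminal: add '/' and stop
From T → / +:
  - '/' is a terminal: add '/' and stop

Collecting: FIRST(T) = { '+', '/', 'x' }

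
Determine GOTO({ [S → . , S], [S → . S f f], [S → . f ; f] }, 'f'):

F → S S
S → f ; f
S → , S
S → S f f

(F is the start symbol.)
GOTO(I, 'f') = CLOSURE({ [A → αX.β] : [A → α.Xβ] ∈ I, X = 'f' })

Items with dot before 'f', with the dot advanced:
  [S → . f ; f] → [S → f . ; f]
Closure adds nothing (no advanced item has the dot before a non-terminal).

GOTO = { [S → f . ; f] }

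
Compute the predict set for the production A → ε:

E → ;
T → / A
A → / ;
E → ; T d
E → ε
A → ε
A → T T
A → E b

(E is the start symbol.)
PREDICT(A → ε) = (FIRST(RHS) \ {ε}) ∪ (FOLLOW(A) if ε ∈ FIRST(RHS), i.e. RHS ⇒* ε)
The right-hand side is ε (FIRST(ε) = { ε }), so the predict set is FOLLOW(A) = { '/', 'd' }
PREDICT(A → ε) = { '/', 'd' }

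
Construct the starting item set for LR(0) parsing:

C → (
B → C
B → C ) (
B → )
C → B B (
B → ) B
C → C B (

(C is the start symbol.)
First, augment the grammar with C' → C
I₀ = CLOSURE({ [C' → . C] }):
  [C' → . C] has the dot before C: add [C → . (], [C → . B B (], [C → . C B (]
  [C → . B B (] has the dot before B: add [B → . C], [B → . C ) (], [B → . )], [B → . ) B]
No further items can be added.

I₀ = { [B → . ) B], [B → . )], [B → . C ) (], [B → . C], [C → . (], [C → . B B (], [C → . C B (], [C' → . C] }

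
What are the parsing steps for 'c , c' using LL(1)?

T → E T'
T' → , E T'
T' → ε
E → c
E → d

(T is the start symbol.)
Stack is shown with the top on the left.

Stack     Input    Action
-------------------------
T $       c , c $  output T → E T'
E T' $    c , c $  output E → c
c T' $    c , c $  match 'c'
T' $      , c $    output T' → , E T'
, E T' $  , c $    match ','
E T' $    c $      output E → c
c T' $    c $      match 'c'
T' $      $        output T' → ε
$         $        accept

The string is accepted.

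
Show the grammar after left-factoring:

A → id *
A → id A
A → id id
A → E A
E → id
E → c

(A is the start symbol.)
A → id A'
A' → *
A' → A
A' → id
A → E A
E → id
E → c

Left-factoring transforms A → αβ₁ | αβ₂ into A → αA' and A' → β₁ | β₂
(α is the longest common prefix among the alternatives). Repeat until
no nonterminal has two alternatives with a common prefix.

Round 1: A has alternatives sharing prefix 'id'. Introduce A': A → id A'
  Add: A' → *
  Add: A' → A
  Add: A' → id

No remaining common prefixes — done.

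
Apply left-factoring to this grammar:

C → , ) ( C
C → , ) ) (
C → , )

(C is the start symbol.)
Left-factoring transforms A → αβ₁ | αβ₂ into A → αA' and A' → β₁ | β₂
(α is the longest common prefix among the alternatives). Repeat until
no nonterminal has two alternatives with a common prefix.

Round 1: C has alternatives sharing prefix ', )'. Introduce C': C → , ) C'
  Add: C' → ( C
  Add: C' → ) (
  Add: C' → ε

No remaining common prefixes — done.

Resulting grammar:
C → , ) C'
C' → ( C
C' → ) (
C' → ε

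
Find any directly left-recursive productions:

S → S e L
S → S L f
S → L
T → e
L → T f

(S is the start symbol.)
Direct left recursion occurs when N → N α for some non-terminal N (the right-hand side begins with the left-hand side itself).

S → S e L: LEFT RECURSIVE (starts with S)
S → S L f: LEFT RECURSIVE (starts with S)
S → L: starts with L
T → e: starts with e
L → T f: starts with T

The grammar has direct left recursion on: S.

Answer: Yes, S is left-recursive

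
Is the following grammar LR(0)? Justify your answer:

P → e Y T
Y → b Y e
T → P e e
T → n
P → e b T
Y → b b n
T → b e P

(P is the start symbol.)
Yes, the grammar is LR(0)

A grammar is LR(0) if no state in the canonical LR(0) collection has:
  - both a shift item (dot before a terminal) and a complete item (shift-reduce conflict), or
  - two or more complete items (reduce-reduce conflict; the accept item [P' → P .] counts as a complete item here).

Augment with P' → P and build the canonical LR(0) collection (I0 = CLOSURE({[P' → . P]}), then GOTO on every symbol after a dot until no new states appear). It has 19 states:
  I0: { [P → . e Y T], [P → . e b T], [P' → . P] }  — shift
  I1: { [P' → P .] }  — accept
  I2: { [P → e . Y T], [P → e . b T], [Y → . b Y e], [Y → . b b n] }  — shift
  I3: { [P → . e Y T], [P → . e b T], [P → e Y . T], [T → . P e e], [T → . b e P], [T → . n] }  — shift
  I4: { [P → . e Y T], [P → . e b T], [P → e b . T], [T → . P e e], [T → . b e P], [T → . n], [Y → . b Y e], [Y → . b b n], [Y → b . Y e], [Y → b . b n] }  — shift
  I5: { [T → P . e e] }  — shift
  I6: { [P → e b T .] }  — reduce
  I7: { [Y → b Y . e] }  — shift
  I8: { [T → b . e P], [Y → . b Y e], [Y → . b b n], [Y → b . Y e], [Y → b . b n], [Y → b b . n] }  — shift
  I9: { [T → n .] }  — reduce
  I10: { [Y → . b Y e], [Y → . b b n], [Y → b . Y e], [Y → b . b n], [Y → b b . n] }  — shift
  I11: { [P → . e Y T], [P → . e b T], [T → b e . P] }  — shift
  I12: { [Y → b b n .] }  — reduce
  I13: { [T → b e P .] }  — reduce
  I14: { [Y → b Y e .] }  — reduce
  I15: { [T → P e . e] }  — shift
  I16: { [T → P e e .] }  — reduce
  I17: { [P → e Y T .] }  — reduce
  I18: { [T → b . e P] }  — shift

Every state is either a pure shift/goto state or contains exactly one complete item and nothing to shift — no conflicts. The grammar is LR(0).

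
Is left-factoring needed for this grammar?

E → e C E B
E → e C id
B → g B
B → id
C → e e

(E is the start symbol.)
Yes, E has productions with common prefix 'e C'

Left-factoring is needed when two productions for the same non-terminal
share a common prefix on the right-hand side.

Productions for E:
  E → e C E B
  E → e C id
Productions for B:
  B → g B
  B → id

Found common prefix 'e C' in productions for E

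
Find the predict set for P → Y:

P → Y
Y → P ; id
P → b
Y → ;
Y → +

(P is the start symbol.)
PREDICT(P → Y) = (FIRST(RHS) \ {ε}) ∪ (FOLLOW(P) if ε ∈ FIRST(RHS), i.e. RHS ⇒* ε)
FIRST(Y) = { '+', ';', 'b' }
FIRST(Y) = { '+', ';', 'b' }
ε ∉ FIRST(Y), so FOLLOW(P) is not added.
PREDICT(P → Y) = { '+', ';', 'b' }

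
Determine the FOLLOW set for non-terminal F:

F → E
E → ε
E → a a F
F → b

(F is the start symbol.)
F is the start symbol, so $ ∈ FOLLOW(F).
In E → a a F: F is at the end, add FOLLOW(E)

The FOLLOW sets referred to above (computed the same way, to a fixed point):
  FOLLOW(E) = { $ }

Taking the union: FOLLOW(F) = { $ }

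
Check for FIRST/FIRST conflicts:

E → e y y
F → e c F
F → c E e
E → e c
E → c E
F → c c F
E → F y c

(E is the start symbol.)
FIRST sets of the non-terminals at (or reachable through a nullable prefix from) the front of some alternative:
  FIRST(F) = { 'c', 'e' }

Productions for E:
  E → e y y: FIRST = { 'e' }
  E → e c: FIRST = { 'e' }
  E → c E: FIRST = { 'c' }
  E → F y c: FIRST = { 'c', 'e' }
Productions for F:
  F → e c F: FIRST = { 'e' }
  F → c E e: FIRST = { 'c' }
  F → c c F: FIRST = { 'c' }

Conflict for E: E → e y y and E → e c
  Overlap: { 'e' }
Conflict for E: E → e y y and E → F y c
  Overlap: { 'e' }
Conflict for E: E → e c and E → F y c
  Overlap: { 'e' }
Conflict for E: E → c E and E → F y c
  Overlap: { 'c' }
Conflict for F: F → c E e and F → c c F
  Overlap: { 'c' }

Answer: Yes. E → e y y / E → e c on { 'e' }; E → e y y / E → F y c on { 'e' }; E → e c / E → F y c on { 'e' }; E → c E / E → F y c on { 'c' }; F → c E e / F → c c F on { 'c' }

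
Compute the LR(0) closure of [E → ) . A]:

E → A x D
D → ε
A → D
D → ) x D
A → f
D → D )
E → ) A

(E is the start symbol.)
Start with: [E → ) . A]
  [E → ) . A] has the dot before A: add [A → . D], [A → . f]
  [A → . D] has the dot before D: add [D → .], [D → . ) x D], [D → . D )]
No further items can be added.

CLOSURE = { [A → . D], [A → . f], [D → . ) x D], [D → . D )], [D → .], [E → ) . A] }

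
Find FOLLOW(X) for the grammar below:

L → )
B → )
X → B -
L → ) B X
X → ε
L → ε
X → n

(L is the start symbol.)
To compute FOLLOW(X), find every occurrence of X on a right-hand side N → α X β: add FIRST(β) \ {ε}, and if β is empty or nullable also add FOLLOW(N). Iterate to a fixed point.

In L → ) B X: X is at the end, add FOLLOW(L)

The FOLLOW sets referred to above (computed the same way, to a fixed point):
  FOLLOW(L) = { $ }

Taking the union: FOLLOW(X) = { $ }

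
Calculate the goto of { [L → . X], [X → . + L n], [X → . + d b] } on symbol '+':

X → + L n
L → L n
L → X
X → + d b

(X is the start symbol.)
{ [L → . L n], [L → . X], [X → + . L n], [X → + . d b], [X → . + L n], [X → . + d b] }

GOTO(I, '+') = CLOSURE({ [A → αX.β] : [A → α.Xβ] ∈ I, X = '+' })

Items with dot before '+', with the dot advanced:
  [X → . + L n] → [X → + . L n]
  [X → . + d b] → [X → + . d b]
Closure of the advanced items:
  [X → + . L n] has the dot before L: add [L → . L n], [L → . X]
  [L → . X] has the dot before X: add [X → . + L n], [X → . + d b]

GOTO = { [L → . L n], [L → . X], [X → + . L n], [X → + . d b], [X → . + L n], [X → . + d b] }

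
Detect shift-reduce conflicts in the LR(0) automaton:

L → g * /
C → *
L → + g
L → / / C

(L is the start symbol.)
No shift-reduce conflicts

A shift-reduce conflict occurs when an LR(0) state has both:
  - a complete (reduce) item [A → α .] (dot at the end), and
  - a shift item [B → β . c γ] (dot before a terminal).

Augment with L' → L and build the canonical LR(0) collection (I0 = CLOSURE({[L' → . L]}), then GOTO on every symbol after a dot until no new states appear). It has 11 states:
  I0: { [L → . + g], [L → . / / C], [L → . g * /], [L' → . L] }  — shift
  I1: { [L → + . g] }  — shift
  I2: { [L → / . / C] }  — shift
  I3: { [L' → L .] }  — accept
  I4: { [L → g . * /] }  — shift
  I5: { [L → g * . /] }  — shift
  I6: { [L → g * / .] }  — reduce
  I7: { [C → . *], [L → / / . C] }  — shift
  I8: { [C → * .] }  — reduce
  I9: { [L → / / C .] }  — reduce
  I10: { [L → + g .] }  — reduce

No state contains both a complete item and a shift item.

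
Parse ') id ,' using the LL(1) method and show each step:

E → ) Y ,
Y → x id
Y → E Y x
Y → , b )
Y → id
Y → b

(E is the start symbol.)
Stack is shown with the top on the left.

Stack    Input     Action
-------------------------
E $      ) id , $  output E → ) Y ,
) Y , $  ) id , $  match ')'
Y , $    id , $    output Y → id
id , $   id , $    match 'id'
, $      , $       match ','
$        $         accept

The string is accepted.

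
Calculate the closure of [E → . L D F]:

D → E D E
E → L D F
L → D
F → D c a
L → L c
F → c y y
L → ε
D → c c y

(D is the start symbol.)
{ [D → . E D E], [D → . c c y], [E → . L D F], [L → . D], [L → . L c], [L → .] }

Start with: [E → . L D F]
  [E → . L D F] has the dot before L: add [L → . D], [L → . L c], [L → .]
  [L → . D] has the dot before D: add [D → . E D E], [D → . c c y]
  [D → . E D E] has the dot before E: all E-items already present
No further items can be added.

CLOSURE = { [D → . E D E], [D → . c c y], [E → . L D F], [L → . D], [L → . L c], [L → .] }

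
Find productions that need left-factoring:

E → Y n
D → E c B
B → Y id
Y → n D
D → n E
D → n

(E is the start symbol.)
Yes, D has productions with common prefix 'n'

Left-factoring is needed when two productions for the same non-terminal
share a common prefix on the right-hand side.

Productions for D:
  D → E c B
  D → n E
  D → n

Found common prefix 'n' in productions for D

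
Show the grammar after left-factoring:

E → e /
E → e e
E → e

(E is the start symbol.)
E → e E'
E' → /
E' → e
E' → ε

Left-factoring transforms A → αβ₁ | αβ₂ into A → αA' and A' → β₁ | β₂
(α is the longest common prefix among the alternatives). Repeat until
no nonterminal has two alternatives with a common prefix.

Round 1: E has alternatives sharing prefix 'e'. Introduce E': E → e E'
  Add: E' → /
  Add: E' → e
  Add: E' → ε

No remaining common prefixes — done.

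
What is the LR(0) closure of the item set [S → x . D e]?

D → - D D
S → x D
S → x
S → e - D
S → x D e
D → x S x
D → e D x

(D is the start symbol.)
Start with: [S → x . D e]
  [S → x . D e] has the dot before D: add [D → . - D D], [D → . x S x], [D → . e D x]
No further items can be added.

CLOSURE = { [D → . - D D], [D → . e D x], [D → . x S x], [S → x . D e] }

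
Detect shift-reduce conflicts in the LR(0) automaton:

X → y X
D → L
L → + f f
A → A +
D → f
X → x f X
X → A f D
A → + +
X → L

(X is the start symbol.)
No shift-reduce conflicts

Augment with X' → X and build the canonical LR(0) collection (I0 = CLOSURE({[X' → . X]}), then GOTO on every symbol after a dot until no new states appear). It has 19 states:
  I0: { [A → . + +], [A → . A +], [L → . + f f], [X → . A f D], [X → . L], [X → . x f X], [X → . y X], [X' → . X] }  — shift
  I1: { [A → + . +], [L → + . f f] }  — shift
  I2: { [A → A . +], [X → A . f D] }  — shift
  I3: { [X → L .] }  — reduce
  I4: { [X' → X .] }  — accept
  I5: { [X → x . f X] }  — shift
  I6: { [A → . + +], [A → . A +], [L → . + f f], [X → . A f D], [X → . L], [X → . x f X], [X → . y X], [X → y . X] }  — shift
  I7: { [X → y X .] }  — reduce
  I8: { [A → . + +], [A → . A +], [L → . + f f], [X → . A f D], [X → . L], [X → . x f X], [X → . y X], [X → x f . X] }  — shift
  I9: { [X → x f X .] }  — reduce
  I10: { [A → A + .] }  — reduce
  I11: { [D → . L], [D → . f], [L → . + f f], [X → A f . D] }  — shift
  I12: { [L → + . f f] }  — shift
  I13: { [X → A f D .] }  — reduce
  I14: { [D → L .] }  — reduce
  I15: { [D → f .] }  — reduce
  I16: { [L → + f . f] }  — shift
  I17: { [L → + f f .] }  — reduce
  I18: { [A → + + .] }  — reduce

No state contains both a complete item and a shift item.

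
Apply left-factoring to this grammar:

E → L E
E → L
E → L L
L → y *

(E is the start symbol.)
E → L E'
E' → E
E' → ε
E' → L
L → y *

Left-factoring transforms A → αβ₁ | αβ₂ into A → αA' and A' → β₁ | β₂
(α is the longest common prefix among the alternatives). Repeat until
no nonterminal has two alternatives with a common prefix.

Round 1: E has alternatives sharing prefix 'L'. Introduce E': E → L E'
  Add: E' → E
  Add: E' → ε
  Add: E' → L

No remaining common prefixes — done.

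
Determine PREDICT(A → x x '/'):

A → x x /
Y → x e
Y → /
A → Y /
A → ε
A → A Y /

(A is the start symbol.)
{ 'x' }

PREDICT(A → x x '/') = (FIRST(RHS) \ {ε}) ∪ (FOLLOW(A) if ε ∈ FIRST(RHS), i.e. RHS ⇒* ε)
FIRST(x x '/') = { 'x' }
ε ∉ FIRST(x x '/'), so FOLLOW(A) is not added.
PREDICT(A → x x '/') = { 'x' }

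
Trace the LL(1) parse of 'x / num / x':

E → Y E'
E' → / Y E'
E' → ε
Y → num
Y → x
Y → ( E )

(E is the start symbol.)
LL(1) parsing maintains a stack (initially the start symbol over $) and the input. At each step: if the stack top is a terminal, match it against the current input token; if it is a non-terminal N, replace it with the RHS of M[N, lookahead] (the unique production whose predict set contains the lookahead).

Stack is shown with the top on the left.

Stack     Input          Action
-------------------------------
E $       x / num / x $  output E → Y E'
Y E' $    x / num / x $  output Y → x
x E' $    x / num / x $  match 'x'
E' $      / num / x $    output E' → / Y E'
/ Y E' $  / num / x $    match '/'
Y E' $    num / x $      output Y → num
num E' $  num / x $      match 'num'
E' $      / x $          output E' → / Y E'
/ Y E' $  / x $          match '/'
Y E' $    x $            output Y → x
x E' $    x $            match 'x'
E' $      $              output E' → ε
$         $              accept

The string is accepted.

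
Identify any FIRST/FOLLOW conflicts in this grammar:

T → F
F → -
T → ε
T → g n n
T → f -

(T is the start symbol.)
Nullable non-terminals: T.
FIRST sets used below: FIRST(F) = { '-' }

T: nullable alternative(s) T → ε; FOLLOW(T) = { $ }
  T → F: FIRST \ {ε} = { '-' } — disjoint from FOLLOW(T)
  T → ε: FIRST \ {ε} = { } — this is the only nullable alternative, skip
  T → g n n: FIRST \ {ε} = { 'g' } — disjoint from FOLLOW(T)
  T → f -: FIRST \ {ε} = { 'f' } — disjoint from FOLLOW(T)

F has no nullable alternative, so no FIRST/FOLLOW check is needed there.

No FIRST/FOLLOW conflicts found.

Answer: No FIRST/FOLLOW conflicts.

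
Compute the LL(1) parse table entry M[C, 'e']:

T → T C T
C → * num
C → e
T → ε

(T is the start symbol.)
To find M[C, 'e'], we find productions for C where 'e' is in the predict set (PREDICT(N → α) = (FIRST(α) \ {ε}) ∪ (FOLLOW(N) if α ⇒* ε)).

C → * num: PREDICT = { '*' }
C → e: PREDICT = { 'e' }
  'e' is in predict set, so this production goes in M[C, 'e']

M[C, 'e'] = C → e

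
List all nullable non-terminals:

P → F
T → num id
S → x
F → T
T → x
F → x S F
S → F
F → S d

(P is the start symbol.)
None

A non-terminal is nullable if it can derive ε (the empty string): either it has an ε-production, or it has a production whose right-hand side consists entirely of nullable non-terminals.

There are no ε-productions, so no non-terminal can derive ε.
No non-terminals are nullable.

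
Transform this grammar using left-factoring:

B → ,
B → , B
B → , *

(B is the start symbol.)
Left-factoring transforms A → αβ₁ | αβ₂ into A → αA' and A' → β₁ | β₂
(α is the longest common prefix among the alternatives). Repeat until
no nonterminal has two alternatives with a common prefix.

Round 1: B has alternatives sharing prefix ','. Introduce B': B → , B'
  Add: B' → ε
  Add: B' → B
  Add: B' → *

No remaining common prefixes — done.

Resulting grammar:
B → , B'
B' → ε
B' → B
B' → *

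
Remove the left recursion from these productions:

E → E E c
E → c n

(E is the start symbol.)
E is directly left-recursive. The standard transformation for
  A → A α₁ | ... | A α_m | β₁ | ... | β_n
is
  A  → β₁ A' | ... | β_n A'
  A' → α₁ A' | ... | α_m A' | ε

E → c n becomes E → c n E'
E → E E c becomes E' → E c E'
Add E' → ε

Resulting grammar:
E → c n E'
E' → E c E'
E' → ε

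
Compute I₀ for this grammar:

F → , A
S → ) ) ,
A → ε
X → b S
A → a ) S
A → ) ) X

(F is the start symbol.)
First, augment the grammar with F' → F
I₀ = CLOSURE({ [F' → . F] }):
  [F' → . F] has the dot before F: add [F → . , A]
No further items can be added.

I₀ = { [F → . , A], [F' → . F] }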